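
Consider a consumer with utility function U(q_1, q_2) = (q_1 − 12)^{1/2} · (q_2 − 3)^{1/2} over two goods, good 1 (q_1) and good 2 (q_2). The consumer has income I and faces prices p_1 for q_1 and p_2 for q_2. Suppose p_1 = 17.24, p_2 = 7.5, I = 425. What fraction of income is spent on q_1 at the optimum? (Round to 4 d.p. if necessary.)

MRS = (q_2−3)/(q_1−12). Tangency with p_1/p_2 gives q_2−3 = (p_1/p_2)·(q_1−12).
Substituting into the budget: q_1* = 12 + 0.5·(I − 12·p_1 − 3·p_2)/p_1, and q_2* = 3 + 0.5·(…)/p_2.
Discretionary income = 425 − 12·17.24 − 3·7.5 = 195.62; q_1* = 12 + 0.5·195.62/17.24 = 17.6734; q_2* = 3 + 0.5·195.62/7.5 = 16.0413.
Expenditure on q_1: 17.24·17.6734 = 304.69; share = 0.7169.

share on q_1 = 0.7169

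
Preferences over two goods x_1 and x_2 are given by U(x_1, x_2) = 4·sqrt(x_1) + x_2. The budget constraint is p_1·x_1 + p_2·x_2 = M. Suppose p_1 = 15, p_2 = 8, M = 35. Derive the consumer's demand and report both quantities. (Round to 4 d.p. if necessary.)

Utility is quasi-linear in x_2; the FOC for x_1 is 2/√x_1 = p_1/p_2.
Thus x_1* = (2·p_2/p_1)² — independent of M — with the rest of income spent on x_2.
Plugging in: x_1* = (2·8/15)² = 1.1378, x_2* = 2.2417.

x_1* = 1.1378, x_2* = 2.2417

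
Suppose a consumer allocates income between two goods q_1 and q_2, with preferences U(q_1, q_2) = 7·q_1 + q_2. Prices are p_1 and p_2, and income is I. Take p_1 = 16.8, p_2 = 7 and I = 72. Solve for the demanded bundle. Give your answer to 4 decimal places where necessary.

Linear utility — the consumer picks whichever good has higher MU/price: 7/16.8 = 0.4167 vs 1/7 = 0.1429.
q_1 gives more utility per dollar, so spend all income on q_1: q_1* = I/p_1, q_2* = 0.
Numerically: q_1* = 4.2857, q_2* = 0.

q_1* = 4.2857, q_2* = 0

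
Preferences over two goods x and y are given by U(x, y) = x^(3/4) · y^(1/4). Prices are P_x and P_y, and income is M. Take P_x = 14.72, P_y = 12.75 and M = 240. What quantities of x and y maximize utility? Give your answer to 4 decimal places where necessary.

At P_x=14.72, P_y=12.75, M=240: x* = 0.75·240/14.72 = 12.2283, y* = 4.7059.

x* = 12.2283, y* = 4.7059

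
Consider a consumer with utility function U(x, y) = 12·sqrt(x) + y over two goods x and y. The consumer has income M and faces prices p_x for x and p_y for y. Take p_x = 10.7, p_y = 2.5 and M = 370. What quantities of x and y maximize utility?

x* = 1.9652, y* = 139.5888

MU_x = 6/√x, MU_y = 1. Tangency: 6/√x = p_x/p_y.
Solve: √x = 6·p_y/p_x, so x*(p_x,p_y) = (6·p_y/p_x)², and y* = (M − p_x·x*)/p_y.
Plugging in: x* = (6·2.5/10.7)² = 1.9652, y* = 139.5888.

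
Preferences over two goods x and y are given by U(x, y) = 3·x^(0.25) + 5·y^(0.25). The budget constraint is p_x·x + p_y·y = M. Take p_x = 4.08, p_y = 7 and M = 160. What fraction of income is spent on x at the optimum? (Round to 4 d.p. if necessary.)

MRS = MU_x/MU_y = (3/5)·(y/x)^(0.75). Set equal to p_x/p_y.
Hence y/x = ((5/3)·p_x/p_y)^(1/(0.75)), i.e. raised to the 4/3 power.
With the ratio pinned down, the budget gives x* = M/(p_x + p_y·(y/x)) and y* = (y/x)·x*.
Numerically y/x = 0.962087, so x* = 160/(4.08 + 7·0.962087) = 14.7948 and y* = 0.962087·14.7948 = 14.2339.
Expenditure on x: 4.08·14.7948 = 60.3628; share = 0.3773.

share on x = 0.3773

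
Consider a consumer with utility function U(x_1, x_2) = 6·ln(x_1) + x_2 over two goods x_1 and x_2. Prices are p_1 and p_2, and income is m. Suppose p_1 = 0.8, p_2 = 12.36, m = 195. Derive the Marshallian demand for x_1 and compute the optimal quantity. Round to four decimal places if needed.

Set MRS = p_1/p_2: (6/x_1)/1 = p_1/p_2.
So x_1*(p_1,p_2) = 6·p_2/p_1, independent of income; and x_2* = (m − 6·p_2)/p_2.
At the given prices: x_1* = 6·12.36/0.8 = 92.7.

x_1* = 92.7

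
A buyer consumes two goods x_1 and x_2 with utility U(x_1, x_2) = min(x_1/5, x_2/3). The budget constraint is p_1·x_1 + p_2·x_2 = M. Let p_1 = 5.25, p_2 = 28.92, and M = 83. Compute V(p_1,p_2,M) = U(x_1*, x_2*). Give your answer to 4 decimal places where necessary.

V = 0.7344

With perfect complements, no substitution: consume in ratio x_1:x_2 = 5:3.
Budget: p_1·x_1 + p_2·(3/5)·x_1 = M, so (5·p_1 + 3·p_2)·x_1 = 5·M.
Demand: x_1*(p_1,p_2,M) = 5·M/(5·p_1 + 3·p_2), x_2* = 3·M/(5·p_1 + 3·p_2).
Here 5·5.25 + 3·28.92 = 113.01, giving x_1* = 3.6722 and x_2* = 2.2033.
Utility at the optimum: U(3.6722, 2.2033) = 0.7344.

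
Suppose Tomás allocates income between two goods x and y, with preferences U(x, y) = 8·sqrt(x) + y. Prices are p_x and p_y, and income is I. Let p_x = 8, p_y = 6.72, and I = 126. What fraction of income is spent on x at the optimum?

Set MRS = p_x/p_y: 4·x^(−1/2) = p_x/p_y.
Thus x* = (4·p_y/p_x)² — independent of I — with the rest of income spent on y.
Plugging in: x* = (4·6.72/8)² = 11.2896, y* = 5.31.
Expenditure on x: 8·11.2896 = 90.3168; share = 0.7168.

share on x = 0.7168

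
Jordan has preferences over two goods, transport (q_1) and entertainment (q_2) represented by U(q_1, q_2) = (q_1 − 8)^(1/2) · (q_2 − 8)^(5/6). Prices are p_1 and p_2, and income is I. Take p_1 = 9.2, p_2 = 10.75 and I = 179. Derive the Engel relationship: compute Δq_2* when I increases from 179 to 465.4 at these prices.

Δq_2* = 16.6512

MRS = (3/5)·(q_2−8)/(q_1−8). Tangency with p_1/p_2 gives q_2−8 = (5/3)·(p_1/p_2)·(q_1−8).
After buying the subsistence bundle (8, 8), a share 0.375 of the remaining income goes to q_1: q_1* = 8 + 0.375·(I − 8p_1 − 8p_2)/p_1.
Discretionary income = 179 − 8·9.2 − 8·10.75 = 19.4; q_2* = 8 + 0.625·19.4/10.75 = 9.1279.
At I' = 465.4: q_2* = 25.7791. Change: 25.7791 − 9.1279 = 16.6512.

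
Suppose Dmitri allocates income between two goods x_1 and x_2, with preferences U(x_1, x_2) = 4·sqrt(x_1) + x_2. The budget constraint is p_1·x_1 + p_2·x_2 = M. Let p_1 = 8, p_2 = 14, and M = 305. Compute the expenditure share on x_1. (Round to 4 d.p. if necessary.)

Utility is quasi-linear in x_2; the FOC for x_1 is 2/√x_1 = p_1/p_2.
Solve: √x_1 = 2·p_2/p_1, so x_1*(p_1,p_2) = (2·p_2/p_1)², and x_2* = (M − p_1·x_1*)/p_2.
Plugging in: x_1* = (2·14/8)² = 12.25, x_2* = 14.7857.
Expenditure on x_1: 8·12.25 = 98; share = 0.3213.

share on x_1 = 0.3213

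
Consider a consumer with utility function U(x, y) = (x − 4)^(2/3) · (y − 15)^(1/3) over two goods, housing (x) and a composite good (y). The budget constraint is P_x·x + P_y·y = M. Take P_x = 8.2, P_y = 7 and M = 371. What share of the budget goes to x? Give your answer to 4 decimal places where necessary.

MRS = 2·(y−15)/(x−4). Tangency with P_x/P_y gives y−15 = (1/2)·(P_x/P_y)·(x−4).
After buying the subsistence bundle (4, 15), a share 2/3 of the remaining income goes to x: x* = 4 + 2/3·(M − 4P_x − 15P_y)/P_x.
Discretionary income = 371 − 4·8.2 − 15·7 = 233.2; x* = 4 + 2/3·233.2/8.2 = 22.9593; y* = 15 + 1/3·233.2/7 = 26.1048.
Expenditure on x: 8.2·22.9593 = 188.2667; share = 0.5075.

share on x = 0.5075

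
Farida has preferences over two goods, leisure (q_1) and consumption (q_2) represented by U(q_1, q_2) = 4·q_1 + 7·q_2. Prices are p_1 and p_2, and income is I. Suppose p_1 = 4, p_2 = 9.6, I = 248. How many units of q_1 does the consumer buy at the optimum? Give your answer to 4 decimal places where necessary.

Linear utility — the consumer picks whichever good has higher MU/price: 4/4 = 1 vs 7/9.6 = 0.7292.
q_1 gives more utility per dollar, so spend all income on q_1: q_1* = I/p_1, q_2* = 0.
Numerically: q_1* = 62, q_2* = 0.

q_1* = 62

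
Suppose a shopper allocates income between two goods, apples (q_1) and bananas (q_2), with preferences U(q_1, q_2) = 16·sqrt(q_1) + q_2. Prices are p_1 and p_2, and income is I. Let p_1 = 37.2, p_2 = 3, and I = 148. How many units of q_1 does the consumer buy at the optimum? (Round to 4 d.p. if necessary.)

q_1* = 0.4162

Utility is quasi-linear in q_2; the FOC for q_1 is 8/√q_1 = p_1/p_2.
Solve: √q_1 = 8·p_2/p_1, so q_1*(p_1,p_2) = (8·p_2/p_1)², and q_2* = (I − p_1·q_1*)/p_2.
Plugging in: q_1* = (8·3/37.2)² = 0.4162.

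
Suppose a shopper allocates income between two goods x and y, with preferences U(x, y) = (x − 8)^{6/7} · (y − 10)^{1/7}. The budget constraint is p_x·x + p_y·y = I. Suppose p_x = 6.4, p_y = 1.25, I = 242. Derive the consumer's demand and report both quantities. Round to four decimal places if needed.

x* = 31.8795, y* = 30.3771

MRS = 6·(y−10)/(x−8). Tangency with p_x/p_y gives y−10 = (1/6)·(p_x/p_y)·(x−8).
After buying the subsistence bundle (8, 10), a share 6/7 of the remaining income goes to x: x* = 8 + 6/7·(I − 8p_x − 10p_y)/p_x.
Discretionary income = 242 − 8·6.4 − 10·1.25 = 178.3; x* = 8 + 6/7·178.3/6.4 = 31.8795; y* = 10 + 1/7·178.3/1.25 = 30.3771.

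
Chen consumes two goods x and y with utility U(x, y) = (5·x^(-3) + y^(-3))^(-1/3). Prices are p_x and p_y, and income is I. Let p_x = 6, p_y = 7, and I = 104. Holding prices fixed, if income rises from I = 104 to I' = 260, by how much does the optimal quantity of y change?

MRS = MU_x/MU_y = 5·(y/x)^(4). Set equal to p_x/p_y.
Solve for the ratio: y/x = [(1/5)·p_x/p_y]^(0.25).
With the ratio pinned down, the budget gives x* = I/(p_x + p_y·(y/x)) and y* = (y/x)·x*.
Numerically y/x = 0.643459, so x* = 104/(6 + 7·0.643459) = 9.9008 and y* = 0.643459·9.9008 = 6.3708.
At I' = 260: y* = 15.9269. Change: 15.9269 − 6.3708 = 9.5561.

Δy* = 9.5561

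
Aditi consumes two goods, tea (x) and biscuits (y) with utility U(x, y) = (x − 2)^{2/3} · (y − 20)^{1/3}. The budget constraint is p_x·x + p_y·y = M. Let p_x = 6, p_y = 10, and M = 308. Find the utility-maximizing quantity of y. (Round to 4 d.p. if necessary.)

y* = 23.2

MRS = 2·(y−20)/(x−2). Tangency with p_x/p_y gives y−20 = (1/2)·(p_x/p_y)·(x−2).
Substituting into the budget: x* = 2 + 2/3·(M − 2·p_x − 20·p_y)/p_x, and y* = 20 + 1/3·(…)/p_y.
Discretionary income = 308 − 2·6 − 20·10 = 96; y* = 20 + 1/3·96/10 = 23.2.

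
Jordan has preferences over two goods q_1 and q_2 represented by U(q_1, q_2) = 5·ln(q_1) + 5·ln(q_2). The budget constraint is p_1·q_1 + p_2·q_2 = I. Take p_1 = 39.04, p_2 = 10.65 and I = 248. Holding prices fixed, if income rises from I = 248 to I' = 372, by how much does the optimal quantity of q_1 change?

Δq_1* = 1.5881

MU_q_1/MU_q_2 = (5·q_2)/(5·q_1); tangency sets this equal to p_1/p_2.
So 5·p_2·q_2 = 5·p_1·q_1; combined with the budget, a share 0.5 of income goes to q_1.
Demand: q_1*(p_1,p_2,I) = 0.5·I/p_1 and q_2* = 0.5·I/p_2.
At p_1=39.04, p_2=10.65, I=248: q_1* = 0.5·248/39.04 = 3.1762.
At I' = 372: q_1* = 4.7643. Change: 4.7643 − 3.1762 = 1.5881.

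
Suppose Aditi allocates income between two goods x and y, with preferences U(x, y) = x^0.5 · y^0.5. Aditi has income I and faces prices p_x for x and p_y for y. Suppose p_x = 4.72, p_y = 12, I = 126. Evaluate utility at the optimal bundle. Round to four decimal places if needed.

V = 8.371

MU_x/MU_y = (0.5·y)/(0.5·x); tangency sets this equal to p_x/p_y.
So 0.5·p_y·y = 0.5·p_x·x; combined with the budget, a share 0.5 of income goes to x.
Demand: x*(p_x,p_y,I) = 0.5·I/p_x and y* = 0.5·I/p_y.
At p_x=4.72, p_y=12, I=126: x* = 0.5·126/4.72 = 13.3475, y* = 5.25.
Utility at the optimum: U(13.3475, 5.25) = 8.371.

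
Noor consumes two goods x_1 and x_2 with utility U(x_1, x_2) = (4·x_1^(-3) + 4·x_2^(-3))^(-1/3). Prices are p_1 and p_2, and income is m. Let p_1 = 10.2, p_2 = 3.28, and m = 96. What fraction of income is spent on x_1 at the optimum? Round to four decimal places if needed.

share on x_1 = 0.7008

MU_x_1 ∝ 4·x_1^(-4), MU_x_2 ∝ 4·x_2^(-4), so MRS = (x_2/x_1)^(4) = p_1/p_2.
Solve for the ratio: x_2/x_1 = [p_1/p_2]^(0.25).
With the ratio pinned down, the budget gives x_1* = m/(p_1 + p_2·(x_2/x_1)) and x_2* = (x_2/x_1)·x_1*.
Numerically x_2/x_1 = 1.32795, so x_1* = 96/(10.2 + 3.28·1.32795) = 6.5954 and x_2* = 1.32795·6.5954 = 8.7583.
Expenditure on x_1: 10.2·6.5954 = 67.2727; share = 0.7008.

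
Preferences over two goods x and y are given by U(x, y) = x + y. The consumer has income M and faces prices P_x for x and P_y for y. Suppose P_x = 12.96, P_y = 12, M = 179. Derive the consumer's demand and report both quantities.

Perfect substitutes: compare marginal utility per dollar. 1/P_x vs 1/P_y → 0.0772 vs 0.0833.
y gives more utility per dollar, so spend all income on y: y* = M/P_y, x* = 0.
Numerically: x* = 0, y* = 14.9167.

x* = 0, y* = 14.9167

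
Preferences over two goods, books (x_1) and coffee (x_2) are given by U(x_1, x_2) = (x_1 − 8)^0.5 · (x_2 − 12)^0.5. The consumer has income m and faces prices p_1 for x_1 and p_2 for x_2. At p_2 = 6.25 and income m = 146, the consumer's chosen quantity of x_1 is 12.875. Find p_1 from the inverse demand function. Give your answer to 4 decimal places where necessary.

p_1 = 4

MRS = (x_2−12)/(x_1−8). Tangency with p_1/p_2 gives x_2−12 = (p_1/p_2)·(x_1−8).
Substituting into the budget: x_1* = 8 + 0.5·(m − 8·p_1 − 12·p_2)/p_1, and x_2* = 12 + 0.5·(…)/p_2.
Set x_1* = 12.875 in the demand function and solve for p_1: p_1 = 4.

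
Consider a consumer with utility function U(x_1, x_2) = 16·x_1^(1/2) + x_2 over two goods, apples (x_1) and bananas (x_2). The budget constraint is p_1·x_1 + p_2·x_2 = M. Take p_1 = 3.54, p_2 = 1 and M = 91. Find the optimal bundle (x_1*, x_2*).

Set MRS = p_1/p_2: 8·x_1^(−1/2) = p_1/p_2.
Solve: √x_1 = 8·p_2/p_1, so x_1*(p_1,p_2) = (8·p_2/p_1)², and x_2* = (M − p_1·x_1*)/p_2.
Plugging in: x_1* = (8·1/3.54)² = 5.1071, x_2* = 72.9209.

x_1* = 5.1071, x_2* = 72.9209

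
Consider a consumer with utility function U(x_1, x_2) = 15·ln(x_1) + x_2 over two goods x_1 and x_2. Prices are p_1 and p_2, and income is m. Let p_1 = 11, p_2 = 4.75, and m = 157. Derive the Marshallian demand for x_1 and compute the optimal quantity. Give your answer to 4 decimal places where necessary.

MU_x_1 = 15/x_1, MU_x_2 = 1. Tangency: 15/x_1 = p_1/p_2.
So x_1*(p_1,p_2) = 15·p_2/p_1, independent of income; and x_2* = (m − 15·p_2)/p_2.
At the given prices: x_1* = 15·4.75/11 = 6.4773.

x_1* = 6.4773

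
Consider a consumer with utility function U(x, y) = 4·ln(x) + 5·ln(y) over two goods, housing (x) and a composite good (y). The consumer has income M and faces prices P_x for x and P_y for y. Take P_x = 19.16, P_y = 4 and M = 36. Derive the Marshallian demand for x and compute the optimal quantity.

MU_x/MU_y = (4·y)/(5·x); tangency sets this equal to P_x/P_y.
So 4·P_y·y = 5·P_x·x; combined with the budget, a share 4/9 of income goes to x.
Demand: x*(P_x,P_y,M) = 4/9·M/P_x and y* = 5/9·M/P_y.
At P_x=19.16, P_y=4, M=36: x* = 4/9·36/19.16 = 0.8351.

x* = 0.8351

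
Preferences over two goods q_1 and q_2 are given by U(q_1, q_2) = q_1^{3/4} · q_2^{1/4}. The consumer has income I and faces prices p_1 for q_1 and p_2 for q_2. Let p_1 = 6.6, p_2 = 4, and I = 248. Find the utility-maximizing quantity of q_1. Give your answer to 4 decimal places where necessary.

The MRS is 3·q_2/q_1. Set MRS = p_1/p_2.
So 0.75·p_2·q_2 = 0.25·p_1·q_1; combined with the budget, a share 0.75 of income goes to q_1.
Demand: q_1*(p_1,p_2,I) = 0.75·I/p_1 and q_2* = 0.25·I/p_2.
At p_1=6.6, p_2=4, I=248: q_1* = 0.75·248/6.6 = 28.1818.

q_1* = 28.1818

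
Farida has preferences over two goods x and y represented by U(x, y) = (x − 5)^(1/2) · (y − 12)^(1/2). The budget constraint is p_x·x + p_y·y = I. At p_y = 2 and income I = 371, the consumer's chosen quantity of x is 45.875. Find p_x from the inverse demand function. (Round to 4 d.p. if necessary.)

p_x = 4

MRS = (y−12)/(x−5). Tangency with p_x/p_y gives y−12 = (p_x/p_y)·(x−5).
Substituting into the budget: x* = 5 + 0.5·(I − 5·p_x − 12·p_y)/p_x, and y* = 12 + 0.5·(…)/p_y.
Set x* = 45.875 in the demand function and solve for p_x: p_x = 4.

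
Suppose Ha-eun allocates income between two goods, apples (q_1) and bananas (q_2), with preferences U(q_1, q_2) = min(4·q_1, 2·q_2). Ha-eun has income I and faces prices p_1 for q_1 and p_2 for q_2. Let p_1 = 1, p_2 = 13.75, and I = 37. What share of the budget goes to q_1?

Demand: q_1*(p_1,p_2,I) = 2·I/(2·p_1 + 4·p_2), q_2* = 4·I/(2·p_1 + 4·p_2).
Here 2·1 + 4·13.75 = 57, giving q_1* = 1.2982 and q_2* = 2.5965.
Expenditure on q_1: 1·1.2982 = 1.2982; share = 0.0351.

share on q_1 = 0.0351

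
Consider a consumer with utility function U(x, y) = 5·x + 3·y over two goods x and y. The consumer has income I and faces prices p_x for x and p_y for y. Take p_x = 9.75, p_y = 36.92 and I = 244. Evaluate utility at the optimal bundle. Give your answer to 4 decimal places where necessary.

Linear utility — the consumer picks whichever good has higher MU/price: 5/9.75 = 0.5128 vs 3/36.92 = 0.0813.
x gives more utility per dollar, so spend all income on x: x* = I/p_x, y* = 0.
Numerically: x* = 25.0256, y* = 0.
Utility at the optimum: U(25.0256, 0) = 125.1282.

V = 125.1282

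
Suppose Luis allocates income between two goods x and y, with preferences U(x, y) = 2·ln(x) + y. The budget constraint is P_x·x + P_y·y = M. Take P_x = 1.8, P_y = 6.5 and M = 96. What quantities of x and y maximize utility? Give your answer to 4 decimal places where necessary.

x* = 7.2222, y* = 12.7692

Set MRS = P_x/P_y: (2/x)/1 = P_x/P_y.
So x*(P_x,P_y) = 2·P_y/P_x, independent of income; and y* = (M − 2·P_y)/P_y.
At the given prices: x* = 2·6.5/1.8 = 7.2222, and y* = 12.7692.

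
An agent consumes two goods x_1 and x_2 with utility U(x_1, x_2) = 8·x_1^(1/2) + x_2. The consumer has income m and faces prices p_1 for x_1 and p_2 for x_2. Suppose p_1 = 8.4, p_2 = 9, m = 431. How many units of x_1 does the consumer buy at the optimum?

x_1* = 18.3673

MU_x_1 = 4/√x_1, MU_x_2 = 1. Tangency: 4/√x_1 = p_1/p_2.
Thus x_1* = (4·p_2/p_1)² — independent of m — with the rest of income spent on x_2.
Plugging in: x_1* = (4·9/8.4)² = 18.3673.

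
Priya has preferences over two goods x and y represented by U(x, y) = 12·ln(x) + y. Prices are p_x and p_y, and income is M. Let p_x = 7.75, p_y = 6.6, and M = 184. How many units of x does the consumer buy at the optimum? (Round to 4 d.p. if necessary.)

MU_x = 12/x, MU_y = 1. Tangency: 12/x = p_x/p_y.
So x*(p_x,p_y) = 12·p_y/p_x, independent of income; and y* = (M − 12·p_y)/p_y.
At the given prices: x* = 12·6.6/7.75 = 10.2194.

x* = 10.2194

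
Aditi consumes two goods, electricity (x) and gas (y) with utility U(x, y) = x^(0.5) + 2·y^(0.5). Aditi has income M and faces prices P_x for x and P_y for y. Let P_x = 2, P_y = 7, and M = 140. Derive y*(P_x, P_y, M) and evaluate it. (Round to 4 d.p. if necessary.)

y* = 10.6667

MRS = MU_x/MU_y = (1/2)·(y/x)^(0.5). Set equal to P_x/P_y.
Hence y/x = (2·P_x/P_y)^(1/(0.5)), i.e. raised to the 2 power.
Substitute y = (y/x)·x into the budget: x* = M/(P_x + P_y·(y/x)).
Numerically y/x = 0.326531, so x* = 140/(2 + 7·0.326531) = 32.6667 and y* = 0.326531·32.6667 = 10.6667.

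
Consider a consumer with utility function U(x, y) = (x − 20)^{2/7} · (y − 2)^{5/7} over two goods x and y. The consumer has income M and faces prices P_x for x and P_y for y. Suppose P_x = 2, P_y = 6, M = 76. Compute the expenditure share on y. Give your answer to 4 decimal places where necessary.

After buying the subsistence bundle (20, 2), a share 2/7 of the remaining income goes to x: x* = 20 + 2/7·(M − 20P_x − 2P_y)/P_x.
Discretionary income = 76 − 20·2 − 2·6 = 24; x* = 20 + 2/7·24/2 = 23.4286; y* = 2 + 5/7·24/6 = 4.8571.
Expenditure on y: 6·4.8571 = 29.1429; share = 0.3835.

share on y = 0.3835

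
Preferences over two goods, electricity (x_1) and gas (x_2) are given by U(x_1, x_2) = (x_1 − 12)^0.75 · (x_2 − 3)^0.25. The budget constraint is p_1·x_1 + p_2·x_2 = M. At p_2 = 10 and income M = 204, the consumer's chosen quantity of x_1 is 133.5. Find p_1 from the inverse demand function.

Let x_1' = x_1−12, x_2' = x_2−3. MRS = 3·x_2'/x_1' = p_1/p_2.
Substituting into the budget: x_1* = 12 + 0.75·(M − 12·p_1 − 3·p_2)/p_1, and x_2* = 3 + 0.25·(…)/p_2.
Set x_1* = 133.5 in the demand function and solve for p_1: p_1 = 1.

p_1 = 1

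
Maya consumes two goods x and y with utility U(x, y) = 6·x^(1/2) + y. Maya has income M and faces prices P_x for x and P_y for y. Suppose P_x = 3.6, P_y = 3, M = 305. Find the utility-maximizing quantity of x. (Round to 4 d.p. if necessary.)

Plugging in: x* = (3·3/3.6)² = 6.25.

x* = 6.25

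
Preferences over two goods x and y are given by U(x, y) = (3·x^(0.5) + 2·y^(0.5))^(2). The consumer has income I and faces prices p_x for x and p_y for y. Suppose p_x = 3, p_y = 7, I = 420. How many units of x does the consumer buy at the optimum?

x* = 117.6

MU_x ∝ 3·x^(-0.5), MU_y ∝ 2·y^(-0.5), so MRS = (3/2)·(y/x)^(0.5) = p_x/p_y.
Solve for the ratio: y/x = [(2/3)·p_x/p_y]^(2).
Substitute y = (y/x)·x into the budget: x* = I/(p_x + p_y·(y/x)).
Numerically y/x = 0.081633, so x* = 420/(3 + 7·0.081633) = 117.6.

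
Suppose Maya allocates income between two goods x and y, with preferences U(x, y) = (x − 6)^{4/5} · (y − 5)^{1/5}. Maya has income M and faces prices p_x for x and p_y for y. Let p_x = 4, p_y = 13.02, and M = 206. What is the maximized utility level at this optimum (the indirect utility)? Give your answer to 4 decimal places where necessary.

V = 13.9934

MRS = 4·(y−5)/(x−6). Tangency with p_x/p_y gives y−5 = (1/4)·(p_x/p_y)·(x−6).
Substituting into the budget: x* = 6 + 0.8·(M − 6·p_x − 5·p_y)/p_x, and y* = 5 + 0.2·(…)/p_y.
Discretionary income = 206 − 6·4 − 5·13.02 = 116.9; x* = 6 + 0.8·116.9/4 = 29.38; y* = 5 + 0.2·116.9/13.02 = 6.7957.
Utility at the optimum: U(29.38, 6.7957) = 13.9934.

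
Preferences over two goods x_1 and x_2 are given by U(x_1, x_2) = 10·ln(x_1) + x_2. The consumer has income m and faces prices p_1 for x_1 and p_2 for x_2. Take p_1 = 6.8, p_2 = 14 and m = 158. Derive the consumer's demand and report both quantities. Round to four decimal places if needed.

At the given prices: x_1* = 10·14/6.8 = 20.5882, and x_2* = 1.2857.

x_1* = 20.5882, x_2* = 1.2857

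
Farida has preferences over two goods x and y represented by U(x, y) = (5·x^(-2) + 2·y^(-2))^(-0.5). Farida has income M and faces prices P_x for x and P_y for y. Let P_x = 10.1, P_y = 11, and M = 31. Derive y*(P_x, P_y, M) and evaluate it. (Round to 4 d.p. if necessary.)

MU_x ∝ 5·x^(-3), MU_y ∝ 2·y^(-3), so MRS = (5/2)·(y/x)^(3) = P_x/P_y.
Hence y/x = ((2/5)·P_x/P_y)^(1/(3)), i.e. raised to the 1/3 power.
With the ratio pinned down, the budget gives x* = M/(P_x + P_y·(y/x)) and y* = (y/x)·x*.
Numerically y/x = 0.716137, so x* = 31/(10.1 + 11·0.716137) = 1.7244 and y* = 0.716137·1.7244 = 1.2349.

y* = 1.2349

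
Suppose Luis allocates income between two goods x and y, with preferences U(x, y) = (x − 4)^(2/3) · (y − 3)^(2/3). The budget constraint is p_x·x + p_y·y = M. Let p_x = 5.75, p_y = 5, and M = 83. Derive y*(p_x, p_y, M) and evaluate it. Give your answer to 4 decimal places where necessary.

y* = 7.5

MRS = (y−3)/(x−4). Tangency with p_x/p_y gives y−3 = (p_x/p_y)·(x−4).
Substituting into the budget: x* = 4 + 0.5·(M − 4·p_x − 3·p_y)/p_x, and y* = 3 + 0.5·(…)/p_y.
Discretionary income = 83 − 4·5.75 − 3·5 = 45; y* = 3 + 0.5·45/5 = 7.5.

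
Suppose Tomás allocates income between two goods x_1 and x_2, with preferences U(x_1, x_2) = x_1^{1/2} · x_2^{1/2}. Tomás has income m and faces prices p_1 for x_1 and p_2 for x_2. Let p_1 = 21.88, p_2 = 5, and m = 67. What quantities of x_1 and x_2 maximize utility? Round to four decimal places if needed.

x_1* = 1.5311, x_2* = 6.7

Tangency: MRS = x_2/x_1 = p_1/p_2.
Rearranging, p_2·x_2 = p_1·x_1. Substituting into the budget gives p_1·x_1·(1 + 1) = m.
Demand: x_1*(p_1,p_2,m) = 0.5·m/p_1 and x_2* = 0.5·m/p_2.
At p_1=21.88, p_2=5, m=67: x_1* = 0.5·67/21.88 = 1.5311, x_2* = 6.7.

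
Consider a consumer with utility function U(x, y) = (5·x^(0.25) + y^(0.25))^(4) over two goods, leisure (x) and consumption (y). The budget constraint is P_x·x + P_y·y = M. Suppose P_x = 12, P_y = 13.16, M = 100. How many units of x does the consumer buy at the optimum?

x* = 7.4845

With the ratio pinned down, the budget gives x* = M/(P_x + P_y·(y/x)) and y* = (y/x)·x*.
Numerically y/x = 0.103421, so x* = 100/(12 + 13.16·0.103421) = 7.4845.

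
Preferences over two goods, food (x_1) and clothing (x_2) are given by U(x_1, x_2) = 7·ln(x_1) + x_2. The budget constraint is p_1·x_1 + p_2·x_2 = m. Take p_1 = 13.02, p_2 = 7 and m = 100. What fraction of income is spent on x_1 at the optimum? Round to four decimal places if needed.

Set MRS = p_1/p_2: (7/x_1)/1 = p_1/p_2.
So x_1*(p_1,p_2) = 7·p_2/p_1, independent of income; and x_2* = (m − 7·p_2)/p_2.
At the given prices: x_1* = 7·7/13.02 = 3.7634, and x_2* = 7.2857.
Expenditure on x_1: 13.02·3.7634 = 49; share = 0.49.

share on x_1 = 0.49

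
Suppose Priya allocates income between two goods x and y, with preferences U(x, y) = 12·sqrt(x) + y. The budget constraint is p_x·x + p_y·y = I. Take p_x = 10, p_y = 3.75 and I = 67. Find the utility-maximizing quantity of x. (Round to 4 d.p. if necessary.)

x* = 5.0625

Plugging in: x* = (6·3.75/10)² = 5.0625.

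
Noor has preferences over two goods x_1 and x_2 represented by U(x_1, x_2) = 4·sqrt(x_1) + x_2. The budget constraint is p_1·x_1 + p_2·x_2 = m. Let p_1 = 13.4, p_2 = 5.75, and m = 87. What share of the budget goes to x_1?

Utility is quasi-linear in x_2; the FOC for x_1 is 2/√x_1 = p_1/p_2.
Solve: √x_1 = 2·p_2/p_1, so x_1*(p_1,p_2) = (2·p_2/p_1)², and x_2* = (m − p_1·x_1*)/p_2.
Plugging in: x_1* = (2·5.75/13.4)² = 0.7365, x_2* = 13.414.
Expenditure on x_1: 13.4·0.7365 = 9.8694; share = 0.1134.

share on x_1 = 0.1134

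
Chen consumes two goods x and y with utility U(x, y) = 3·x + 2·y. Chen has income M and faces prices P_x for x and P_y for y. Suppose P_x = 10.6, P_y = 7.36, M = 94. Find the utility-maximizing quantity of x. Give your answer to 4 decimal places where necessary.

x* = 8.8679

Linear utility — the consumer picks whichever good has higher MU/price: 3/10.6 = 0.283 vs 2/7.36 = 0.2717.
x gives more utility per dollar, so spend all income on x: x* = M/P_x, y* = 0.
Numerically: x* = 8.8679, y* = 0.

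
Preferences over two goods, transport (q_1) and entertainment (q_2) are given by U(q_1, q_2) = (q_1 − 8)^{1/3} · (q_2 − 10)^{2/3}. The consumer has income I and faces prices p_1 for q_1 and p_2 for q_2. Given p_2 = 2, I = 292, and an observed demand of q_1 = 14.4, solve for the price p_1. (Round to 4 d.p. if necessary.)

This is Cobb-Douglas in (q_1−8, q_2−10): tangency gives 1/3·p_2·(q_2−10) = 2/3·p_1·(q_1−8).
After buying the subsistence bundle (8, 10), a share 1/3 of the remaining income goes to q_1: q_1* = 8 + 1/3·(I − 8p_1 − 10p_2)/p_1.
Set q_1* = 14.4 in the demand function and solve for p_1: p_1 = 10.

p_1 = 10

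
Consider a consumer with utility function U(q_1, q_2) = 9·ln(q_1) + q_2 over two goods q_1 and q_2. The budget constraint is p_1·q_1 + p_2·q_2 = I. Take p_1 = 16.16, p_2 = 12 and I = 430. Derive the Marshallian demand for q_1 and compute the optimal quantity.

Set MRS = p_1/p_2: (9/q_1)/1 = p_1/p_2.
So q_1*(p_1,p_2) = 9·p_2/p_1, independent of income; and q_2* = (I − 9·p_2)/p_2.
At the given prices: q_1* = 9·12/16.16 = 6.6832.

q_1* = 6.6832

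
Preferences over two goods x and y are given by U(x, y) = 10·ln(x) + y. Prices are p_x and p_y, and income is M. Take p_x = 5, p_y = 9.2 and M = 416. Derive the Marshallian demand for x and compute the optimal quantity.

x* = 18.4

MU_x = 10/x, MU_y = 1. Tangency: 10/x = p_x/p_y.
So x*(p_x,p_y) = 10·p_y/p_x, independent of income; and y* = (M − 10·p_y)/p_y.
At the given prices: x* = 10·9.2/5 = 18.4.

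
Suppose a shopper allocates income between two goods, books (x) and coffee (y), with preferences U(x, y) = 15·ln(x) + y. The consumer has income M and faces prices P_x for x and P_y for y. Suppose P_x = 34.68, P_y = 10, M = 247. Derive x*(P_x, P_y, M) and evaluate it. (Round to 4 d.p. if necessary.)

MU_x = 15/x, MU_y = 1. Tangency: 15/x = P_x/P_y.
So x*(P_x,P_y) = 15·P_y/P_x, independent of income; and y* = (M − 15·P_y)/P_y.
At the given prices: x* = 15·10/34.68 = 4.3253.

x* = 4.3253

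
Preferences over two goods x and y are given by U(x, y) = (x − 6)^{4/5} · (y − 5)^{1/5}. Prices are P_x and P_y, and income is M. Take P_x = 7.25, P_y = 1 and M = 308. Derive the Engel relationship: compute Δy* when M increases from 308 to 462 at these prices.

Δy* = 30.8

This is Cobb-Douglas in (x−6, y−5): tangency gives 0.8·P_y·(y−5) = 0.2·P_x·(x−6).
After buying the subsistence bundle (6, 5), a share 0.8 of the remaining income goes to x: x* = 6 + 0.8·(M − 6P_x − 5P_y)/P_x.
Discretionary income = 308 − 6·7.25 − 5·1 = 259.5; y* = 5 + 0.2·259.5/1 = 56.9.
At M' = 462: y* = 87.7. Change: 87.7 − 56.9 = 30.8.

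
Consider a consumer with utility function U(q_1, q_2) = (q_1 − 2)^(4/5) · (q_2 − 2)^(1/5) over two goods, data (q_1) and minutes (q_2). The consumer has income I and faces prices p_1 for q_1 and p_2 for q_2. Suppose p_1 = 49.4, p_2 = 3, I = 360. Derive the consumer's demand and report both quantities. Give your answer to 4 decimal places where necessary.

q_1* = 6.1328, q_2* = 19.0133

This is Cobb-Douglas in (q_1−2, q_2−2): tangency gives 0.8·p_2·(q_2−2) = 0.2·p_1·(q_1−2).
Substituting into the budget: q_1* = 2 + 0.8·(I − 2·p_1 − 2·p_2)/p_1, and q_2* = 2 + 0.2·(…)/p_2.
Discretionary income = 360 − 2·49.4 − 2·3 = 255.2; q_1* = 2 + 0.8·255.2/49.4 = 6.1328; q_2* = 2 + 0.2·255.2/3 = 19.0133.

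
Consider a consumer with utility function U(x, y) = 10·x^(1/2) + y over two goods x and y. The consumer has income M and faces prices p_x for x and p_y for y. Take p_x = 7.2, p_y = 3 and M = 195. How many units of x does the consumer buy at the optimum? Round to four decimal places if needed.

Utility is quasi-linear in y; the FOC for x is 5/√x = p_x/p_y.
Thus x* = (5·p_y/p_x)² — independent of M — with the rest of income spent on y.
Plugging in: x* = (5·3/7.2)² = 4.3403.

x* = 4.3403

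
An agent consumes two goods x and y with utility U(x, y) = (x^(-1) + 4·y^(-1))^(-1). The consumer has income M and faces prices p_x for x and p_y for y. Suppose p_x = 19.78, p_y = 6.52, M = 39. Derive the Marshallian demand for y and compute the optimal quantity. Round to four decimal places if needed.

y* = 3.1972

From the CES first-order condition, (1/4)·(y/x)^(2) = p_x/p_y.
Hence y/x = (4·p_x/p_y)^(1/(2)), i.e. raised to the 0.5 power.
With the ratio pinned down, the budget gives x* = M/(p_x + p_y·(y/x)) and y* = (y/x)·x*.
Numerically y/x = 3.483528, so x* = 39/(19.78 + 6.52·3.483528) = 0.9178 and y* = 3.483528·0.9178 = 3.1972.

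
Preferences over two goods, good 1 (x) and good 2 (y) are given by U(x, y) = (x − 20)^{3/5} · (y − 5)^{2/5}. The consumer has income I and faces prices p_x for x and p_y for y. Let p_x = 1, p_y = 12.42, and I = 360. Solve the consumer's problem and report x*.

MRS = (3/2)·(y−5)/(x−20). Tangency with p_x/p_y gives y−5 = (2/3)·(p_x/p_y)·(x−20).
After buying the subsistence bundle (20, 5), a share 0.6 of the remaining income goes to x: x* = 20 + 0.6·(I − 20p_x − 5p_y)/p_x.
Discretionary income = 360 − 20·1 − 5·12.42 = 277.9; x* = 20 + 0.6·277.9/1 = 186.74.

x* = 186.74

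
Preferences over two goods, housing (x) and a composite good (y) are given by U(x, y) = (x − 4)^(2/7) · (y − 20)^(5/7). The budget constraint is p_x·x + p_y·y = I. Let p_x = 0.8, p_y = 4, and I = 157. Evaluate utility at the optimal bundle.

This is Cobb-Douglas in (x−4, y−20): tangency gives 2/7·p_y·(y−20) = 5/7·p_x·(x−4).
After buying the subsistence bundle (4, 20), a share 2/7 of the remaining income goes to x: x* = 4 + 2/7·(I − 4p_x − 20p_y)/p_x.
Discretionary income = 157 − 4·0.8 − 20·4 = 73.8; x* = 4 + 2/7·73.8/0.8 = 30.3571; y* = 20 + 5/7·73.8/4 = 33.1786.
Utility at the optimum: U(30.3571, 33.1786) = 16.0649.

V = 16.0649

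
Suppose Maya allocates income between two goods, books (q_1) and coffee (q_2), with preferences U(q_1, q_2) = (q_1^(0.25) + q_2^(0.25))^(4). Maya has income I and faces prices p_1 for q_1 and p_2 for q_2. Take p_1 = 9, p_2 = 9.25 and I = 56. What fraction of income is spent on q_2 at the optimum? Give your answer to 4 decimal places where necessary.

share on q_2 = 0.4977

MRS = MU_q_1/MU_q_2 = (q_2/q_1)^(0.75). Set equal to p_1/p_2.
Hence q_2/q_1 = (p_1/p_2)^(1/(0.75)), i.e. raised to the 4/3 power.
Substitute q_2 = (q_2/q_1)·q_1 into the budget: q_1* = I/(p_1 + p_2·(q_2/q_1)).
Numerically q_2/q_1 = 0.964127, so q_1* = 56/(9 + 9.25·0.964127) = 3.1253 and q_2* = 0.964127·3.1253 = 3.0132.
Expenditure on q_2: 9.25·3.0132 = 27.8721; share = 0.4977.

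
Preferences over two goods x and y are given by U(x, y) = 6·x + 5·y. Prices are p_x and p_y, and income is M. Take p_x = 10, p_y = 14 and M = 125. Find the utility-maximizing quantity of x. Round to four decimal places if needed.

Perfect substitutes: compare marginal utility per dollar. 6/p_x vs 5/p_y → 0.6 vs 0.3571.
x gives more utility per dollar, so spend all income on x: x* = M/p_x, y* = 0.
Numerically: x* = 12.5, y* = 0.

x* = 12.5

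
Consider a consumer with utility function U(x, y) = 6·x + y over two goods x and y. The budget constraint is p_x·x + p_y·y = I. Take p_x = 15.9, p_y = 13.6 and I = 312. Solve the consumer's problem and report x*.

x* = 19.6226

Linear utility — the consumer picks whichever good has higher MU/price: 6/15.9 = 0.3774 vs 1/13.6 = 0.0735.
x gives more utility per dollar, so spend all income on x: x* = I/p_x, y* = 0.
Numerically: x* = 19.6226, y* = 0.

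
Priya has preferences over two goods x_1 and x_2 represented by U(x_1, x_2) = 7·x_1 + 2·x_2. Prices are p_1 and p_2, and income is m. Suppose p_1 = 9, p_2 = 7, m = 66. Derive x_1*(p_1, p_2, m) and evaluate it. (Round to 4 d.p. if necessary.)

x_1* = 7.3333

Perfect substitutes: compare marginal utility per dollar. 7/p_1 vs 2/p_2 → 0.7778 vs 0.2857.
x_1 gives more utility per dollar, so spend all income on x_1: x_1* = m/p_1, x_2* = 0.
Numerically: x_1* = 7.3333, x_2* = 0.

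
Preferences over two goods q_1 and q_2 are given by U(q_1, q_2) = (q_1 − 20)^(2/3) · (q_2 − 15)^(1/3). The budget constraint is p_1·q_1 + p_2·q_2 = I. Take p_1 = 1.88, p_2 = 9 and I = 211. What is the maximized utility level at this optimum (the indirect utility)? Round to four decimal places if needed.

V = 6.4127

After buying the subsistence bundle (20, 15), a share 2/3 of the remaining income goes to q_1: q_1* = 20 + 2/3·(I − 20p_1 − 15p_2)/p_1.
Discretionary income = 211 − 20·1.88 − 15·9 = 38.4; q_1* = 20 + 2/3·38.4/1.88 = 33.617; q_2* = 15 + 1/3·38.4/9 = 16.4222.
Utility at the optimum: U(33.617, 16.4222) = 6.4127.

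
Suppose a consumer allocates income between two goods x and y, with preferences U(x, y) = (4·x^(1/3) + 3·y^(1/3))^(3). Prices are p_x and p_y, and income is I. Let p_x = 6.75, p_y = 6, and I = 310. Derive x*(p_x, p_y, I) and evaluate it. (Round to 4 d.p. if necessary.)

x* = 27.1925

MRS = MU_x/MU_y = (4/3)·(y/x)^(2/3). Set equal to p_x/p_y.
Solve for the ratio: y/x = [(3/4)·p_x/p_y]^(1.5).
Substitute y = (y/x)·x into the budget: x* = I/(p_x + p_y·(y/x)).
Numerically y/x = 0.775034, so x* = 310/(6.75 + 6·0.775034) = 27.1925.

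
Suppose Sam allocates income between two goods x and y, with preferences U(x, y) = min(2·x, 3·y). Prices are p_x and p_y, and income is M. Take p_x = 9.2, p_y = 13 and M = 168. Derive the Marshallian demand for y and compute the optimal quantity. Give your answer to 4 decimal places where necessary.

Here 3·9.2 + 2·13 = 53.6, giving y* = 6.2687.

y* = 6.2687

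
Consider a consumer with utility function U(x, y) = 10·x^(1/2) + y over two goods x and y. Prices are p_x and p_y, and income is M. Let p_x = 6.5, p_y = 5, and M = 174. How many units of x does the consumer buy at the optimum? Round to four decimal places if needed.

Set MRS = p_x/p_y: 5·x^(−1/2) = p_x/p_y.
Thus x* = (5·p_y/p_x)² — independent of M — with the rest of income spent on y.
Plugging in: x* = (5·5/6.5)² = 14.7929.

x* = 14.7929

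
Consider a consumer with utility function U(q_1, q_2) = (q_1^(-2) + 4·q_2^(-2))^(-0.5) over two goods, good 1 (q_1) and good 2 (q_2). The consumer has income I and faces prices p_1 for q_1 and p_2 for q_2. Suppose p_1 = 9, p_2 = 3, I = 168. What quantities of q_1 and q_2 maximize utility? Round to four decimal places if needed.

q_1* = 10.5872, q_2* = 24.2385

MRS = MU_q_1/MU_q_2 = (1/4)·(q_2/q_1)^(3). Set equal to p_1/p_2.
Hence q_2/q_1 = (4·p_1/p_2)^(1/(3)), i.e. raised to the 1/3 power.
Substitute q_2 = (q_2/q_1)·q_1 into the budget: q_1* = I/(p_1 + p_2·(q_2/q_1)).
Numerically q_2/q_1 = 2.289428, so q_1* = 168/(9 + 3·2.289428) = 10.5872 and q_2* = 2.289428·10.5872 = 24.2385.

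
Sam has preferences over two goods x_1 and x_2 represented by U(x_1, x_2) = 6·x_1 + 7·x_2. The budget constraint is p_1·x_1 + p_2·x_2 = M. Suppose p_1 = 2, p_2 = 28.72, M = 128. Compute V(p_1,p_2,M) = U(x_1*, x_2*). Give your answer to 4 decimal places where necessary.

V = 384

x_1 gives more utility per dollar, so spend all income on x_1: x_1* = M/p_1, x_2* = 0.
Numerically: x_1* = 64, x_2* = 0.
Utility at the optimum: U(64, 0) = 384.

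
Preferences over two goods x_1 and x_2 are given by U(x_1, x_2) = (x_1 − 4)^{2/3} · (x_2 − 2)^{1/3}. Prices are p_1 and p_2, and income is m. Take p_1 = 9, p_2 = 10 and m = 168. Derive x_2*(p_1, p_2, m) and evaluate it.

MRS = 2·(x_2−2)/(x_1−4). Tangency with p_1/p_2 gives x_2−2 = (1/2)·(p_1/p_2)·(x_1−4).
Substituting into the budget: x_1* = 4 + 2/3·(m − 4·p_1 − 2·p_2)/p_1, and x_2* = 2 + 1/3·(…)/p_2.
Discretionary income = 168 − 4·9 − 2·10 = 112; x_2* = 2 + 1/3·112/10 = 5.7333.

x_2* = 5.7333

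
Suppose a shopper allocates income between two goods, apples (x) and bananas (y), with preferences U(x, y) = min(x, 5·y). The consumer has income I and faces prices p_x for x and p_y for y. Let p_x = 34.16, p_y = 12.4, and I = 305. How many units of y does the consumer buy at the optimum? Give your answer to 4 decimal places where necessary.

Leontief preferences: the optimum is at the kink where x/5 = y/1, i.e. y = (1/5)·x.
Budget: p_x·x + p_y·(1/5)·x = I, so (5·p_x + p_y)·x = 5·I.
Demand: x*(p_x,p_y,I) = 5·I/(5·p_x + p_y), y* = I/(5·p_x + p_y).
Here 5·34.16 + 12.4 = 183.2, giving y* = 1.6648.

y* = 1.6648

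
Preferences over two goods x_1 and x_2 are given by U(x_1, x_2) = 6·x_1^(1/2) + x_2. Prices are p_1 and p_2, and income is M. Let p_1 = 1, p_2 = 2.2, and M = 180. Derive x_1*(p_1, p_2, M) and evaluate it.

Plugging in: x_1* = (3·2.2/1)² = 43.56.

x_1* = 43.56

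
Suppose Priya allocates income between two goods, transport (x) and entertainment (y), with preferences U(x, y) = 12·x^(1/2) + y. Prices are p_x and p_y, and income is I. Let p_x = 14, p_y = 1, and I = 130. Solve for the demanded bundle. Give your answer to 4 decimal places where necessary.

x* = 0.1837, y* = 127.4286

Solve: √x = 6·p_y/p_x, so x*(p_x,p_y) = (6·p_y/p_x)², and y* = (I − p_x·x*)/p_y.
Plugging in: x* = (6·1/14)² = 0.1837, y* = 127.4286.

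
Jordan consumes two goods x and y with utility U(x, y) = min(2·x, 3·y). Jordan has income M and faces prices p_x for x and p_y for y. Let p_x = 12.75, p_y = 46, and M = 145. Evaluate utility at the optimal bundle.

V = 6.6795

With perfect complements, no substitution: consume in ratio x:y = 3:2.
Budget: p_x·x + p_y·(2/3)·x = M, so (3·p_x + 2·p_y)·x = 3·M.
Demand: x*(p_x,p_y,M) = 3·M/(3·p_x + 2·p_y), y* = 2·M/(3·p_x + 2·p_y).
Here 3·12.75 + 2·46 = 130.25, giving x* = 3.3397 and y* = 2.2265.
Utility at the optimum: U(3.3397, 2.2265) = 6.6795.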